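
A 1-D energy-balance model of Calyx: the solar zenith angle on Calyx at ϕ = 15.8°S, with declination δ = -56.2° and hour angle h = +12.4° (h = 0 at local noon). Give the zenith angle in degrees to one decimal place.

cos θ_z = sin ϕ sin δ + cos ϕ cos δ cos h = 0.226261 + 0.522791 = 0.749052.
θ_z = arccos(0.749052) = 41.5°.

θ_z = 41.5°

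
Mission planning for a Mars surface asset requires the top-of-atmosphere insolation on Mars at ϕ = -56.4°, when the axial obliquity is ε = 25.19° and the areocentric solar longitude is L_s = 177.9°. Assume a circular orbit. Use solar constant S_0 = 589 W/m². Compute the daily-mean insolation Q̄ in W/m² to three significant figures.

sin δ = sin 25.19° × sin 177.9° = 0.01560, so δ = +0.894°.
cos h₀ = −tan(-56.4°) tan(+0.894°) = 0.0235, h₀ = 1.5473 rad.
Bracket: h₀ sin ϕ sin δ + cos ϕ cos δ sin h₀ = 1.5473×-0.83292×0.01560 + 0.55339×0.99988×0.99972 = -0.020105 + 0.553169 = 0.533064.
Q̄ = (S_0/π) × [bracket] = (589/π) × 0.533064 = 99.94 W/m².

Q̄ ≈ 99.9 W/m²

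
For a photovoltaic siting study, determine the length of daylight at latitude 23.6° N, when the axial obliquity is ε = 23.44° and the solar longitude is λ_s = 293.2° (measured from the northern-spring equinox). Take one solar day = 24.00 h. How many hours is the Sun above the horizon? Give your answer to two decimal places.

Solar declination: sin δ = sin ε · sin λ_s = sin 23.44° × sin 293.2° = -0.36562, so δ = -21.446°.
cos H₀ = −tan φ · tan δ = −tan(+23.6°) × tan(-21.446°) = 0.1716, so H₀ = 1.3983 rad = 80.12°.
Daylight = 2H₀/(2π) × 24.00 h = (1.3983/π) × 24.00 = 10.68 h.

10.68 h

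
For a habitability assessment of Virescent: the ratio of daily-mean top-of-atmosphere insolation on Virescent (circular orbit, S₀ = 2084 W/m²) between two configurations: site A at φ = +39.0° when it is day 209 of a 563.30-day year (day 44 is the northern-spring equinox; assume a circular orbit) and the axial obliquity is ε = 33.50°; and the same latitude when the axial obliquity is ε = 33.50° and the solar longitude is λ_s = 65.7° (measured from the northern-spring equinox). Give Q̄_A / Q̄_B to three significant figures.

— Configuration A (φ=+39.0°):
Solar longitude: λ_s = 360° × (209 − 44)/563.30 = 105.450°.
sin δ = sin 33.50° × sin 105.450° = 0.53199, so δ = +32.140°.
cos H₀ = −tan(+39.0°) tan(+32.140°) = -0.5088, H₀ = 2.1045 rad.
Bracket: H₀ sin φ sin δ + cos φ cos δ sin H₀ = 2.1045×0.62932×0.53199 + 0.77715×0.84675×0.86090 = 0.704570 + 0.566517 = 1.271087.
Q̄ = (S₀/π) × [bracket] = (2084/π) × 1.271087 = 843.19 W/m².
— Configuration B (φ=+39.0°):
Solar declination: sin δ = sin ε · sin λ_s = sin 33.50° × sin 65.7° = 0.50304, so δ = +30.201°.
cos H₀ = −tan(+39.0°) tan(+30.201°) = -0.4713, H₀ = 2.0616 rad.
Bracket: H₀ sin φ sin δ + cos φ cos δ sin H₀ = 2.0616×0.62932×0.50304 + 0.77715×0.86426×0.88196 = 0.652647 + 0.592377 = 1.245024.
Q̄ = (S₀/π) × [bracket] = (2084/π) × 1.245024 = 825.90 W/m².
Ratio Q̄_A / Q̄_B = 843.19 / 825.90 = 1.021.

Q̄_A / Q̄_B ≈ 1.02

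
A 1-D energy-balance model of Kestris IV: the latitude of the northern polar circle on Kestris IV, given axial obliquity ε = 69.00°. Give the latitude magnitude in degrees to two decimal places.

21.00°

The polar circle is the lowest latitude that experiences at least one full rotation of continuous daylight at the northern-summer solstice; it lies at |φ| = 90° − ε = 90° − 69.00° = 21.00°.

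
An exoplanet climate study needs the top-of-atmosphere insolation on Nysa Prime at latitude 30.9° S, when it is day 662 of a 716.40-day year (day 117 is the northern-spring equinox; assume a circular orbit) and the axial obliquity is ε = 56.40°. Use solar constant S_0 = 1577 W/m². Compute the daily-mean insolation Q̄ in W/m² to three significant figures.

Q̄ ≈ 681 W/m²

Solar longitude: L_s = 360° × (662 − 117)/716.40 = 273.869°.
sin δ = sin 56.40° × sin 273.869° = -0.83102, so δ = -56.204°.
cos h₀ = −tan(-30.9°) tan(-56.204°) = -0.8941, h₀ = 2.6773 rad.
Bracket: h₀ sin ϕ sin δ + cos ϕ cos δ sin h₀ = 2.6773×-0.51354×-0.83102 + 0.85806×0.55624×0.44778 = 1.142570 + 0.213720 = 1.356290.
Q̄ = (S_0/π) × [bracket] = (1577/π) × 1.356290 = 680.8 W/m².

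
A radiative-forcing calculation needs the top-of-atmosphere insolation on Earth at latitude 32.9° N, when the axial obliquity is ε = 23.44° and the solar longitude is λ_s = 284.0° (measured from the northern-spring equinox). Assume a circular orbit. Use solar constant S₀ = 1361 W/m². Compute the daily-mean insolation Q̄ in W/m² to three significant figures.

Q̄ ≈ 205 W/m²

Solar declination: sin δ = sin ε · sin λ_s = sin 23.44° × sin 284.0° = -0.38597, so δ = -22.704°.
cos H₀ = −tan(+32.9°) tan(-22.704°) = 0.2707, H₀ = 1.2967 rad.
Bracket: H₀ sin φ sin δ + cos φ cos δ sin H₀ = 1.2967×0.54317×-0.38597 + 0.83962×0.92251×0.96267 = -0.271850 + 0.745644 = 0.473794.
Q̄ = (S₀/π) × [bracket] = (1361/π) × 0.473794 = 205.3 W/m².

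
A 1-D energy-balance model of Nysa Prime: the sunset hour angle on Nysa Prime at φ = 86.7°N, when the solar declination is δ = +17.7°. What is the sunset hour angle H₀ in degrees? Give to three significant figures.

Sunrise equation: cos H₀ = −tan φ · tan δ = -5.5349 ≤ −1, so the host star never sets (polar day) and H₀ = π.

H₀ = 180°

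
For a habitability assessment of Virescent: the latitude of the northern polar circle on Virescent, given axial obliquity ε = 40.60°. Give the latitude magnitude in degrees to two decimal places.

The polar circle is the lowest latitude that experiences at least one full rotation of continuous daylight at the northern-summer solstice; it lies at |φ| = 90° − ε = 90° − 40.60° = 49.40°.

49.40°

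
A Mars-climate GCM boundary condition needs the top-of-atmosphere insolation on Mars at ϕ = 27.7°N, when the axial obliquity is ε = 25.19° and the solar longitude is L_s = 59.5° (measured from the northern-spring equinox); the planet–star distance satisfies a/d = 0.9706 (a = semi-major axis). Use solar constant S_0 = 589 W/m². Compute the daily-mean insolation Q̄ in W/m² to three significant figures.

Q̄ ≈ 196 W/m²

Solar declination: sin δ = sin ε · sin L_s = sin 25.19° × sin 59.5° = 0.36673, so δ = +21.514°.
cos h₀ = −tan(+27.7°) tan(+21.514°) = -0.2070, h₀ = 1.7793 rad.
Bracket: h₀ sin ϕ sin δ + cos ϕ cos δ sin h₀ = 1.7793×0.46484×0.36673 + 0.88539×0.93033×0.97835 = 0.303319 + 0.805872 = 1.109191.
Inverse-square distance factor (a/d)² = 0.9706² = 0.942064.
Q̄ = (S_0/π) × 0.942064 × [bracket] = (589/π) × 0.942064 × 1.109191 = 195.9 W/m².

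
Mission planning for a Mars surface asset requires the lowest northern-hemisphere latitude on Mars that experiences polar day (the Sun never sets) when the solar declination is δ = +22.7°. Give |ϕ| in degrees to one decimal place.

Polar day requires cos h₀ = −tan ϕ tan δ ≤ −1, i.e. tan ϕ tan δ ≥ 1.
The boundary is |tan ϕ| · |tan δ| = 1, so |ϕ| = 90° − |δ| = 90° − 22.7° = 67.3° in the northern hemisphere.

|ϕ| = 67.3°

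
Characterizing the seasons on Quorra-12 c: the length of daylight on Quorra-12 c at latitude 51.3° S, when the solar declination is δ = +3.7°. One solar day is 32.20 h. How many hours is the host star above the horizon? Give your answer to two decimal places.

cos h₀ = −tan ϕ · tan δ = −tan(-51.3°) × tan(+3.700°) = 0.0807, so h₀ = 1.4900 rad = 85.37°.
Daylight = 2h₀/(2π) × 32.20 h = (1.4900/π) × 32.20 = 15.27 h.

15.27 h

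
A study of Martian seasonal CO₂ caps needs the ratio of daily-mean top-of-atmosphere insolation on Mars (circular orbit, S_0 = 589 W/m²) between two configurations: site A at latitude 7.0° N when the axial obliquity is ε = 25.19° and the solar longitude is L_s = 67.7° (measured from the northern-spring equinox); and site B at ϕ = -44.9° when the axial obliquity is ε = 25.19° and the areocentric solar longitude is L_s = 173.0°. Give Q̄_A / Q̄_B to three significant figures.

Q̄_A / Q̄_B ≈ 1.52

— Configuration A (ϕ=+7.0°):
Solar declination: sin δ = sin ε · sin L_s = sin 25.19° × sin 67.7° = 0.39379, so δ = +23.190°.
cos h₀ = −tan(+7.0°) tan(+23.190°) = -0.0526, h₀ = 1.6234 rad.
Bracket: h₀ sin ϕ sin δ + cos ϕ cos δ sin h₀ = 1.6234×0.12187×0.39379 + 0.99255×0.91920×0.99862 = 0.077909 + 0.911093 = 0.989002.
Q̄ = (S_0/π) × [bracket] = (589/π) × 0.989002 = 185.42 W/m².
— Configuration B (ϕ=-44.9°):
sin δ = sin 25.19° × sin 173.0° = 0.05187, so δ = +2.973°.
cos h₀ = −tan(-44.9°) tan(+2.973°) = 0.0518, h₀ = 1.5190 rad.
Bracket: h₀ sin ϕ sin δ + cos ϕ cos δ sin h₀ = 1.5190×-0.70587×0.05187 + 0.70834×0.99865×0.99866 = -0.055616 + 0.706436 = 0.650820.
Q̄ = (S_0/π) × [bracket] = (589/π) × 0.650820 = 122.02 W/m².
Ratio Q̄_A / Q̄_B = 185.42 / 122.02 = 1.520.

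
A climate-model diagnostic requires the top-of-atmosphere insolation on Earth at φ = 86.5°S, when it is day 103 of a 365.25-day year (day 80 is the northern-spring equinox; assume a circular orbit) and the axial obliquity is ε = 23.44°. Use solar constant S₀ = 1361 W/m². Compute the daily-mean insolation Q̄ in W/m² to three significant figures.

Solar longitude: λ_s = 360° × (103 − 80)/365.25 = 22.669°.
sin δ = sin 23.44° × sin 22.669° = 0.15331, so δ = +8.819°.
cos H₀ = −tan(-86.5°) tan(+8.819°) = 2.5366 ≥ 1 ⇒ polar night, H₀ = 0 and Q̄ = 0.

Q̄ ≈ 0.00 W/m²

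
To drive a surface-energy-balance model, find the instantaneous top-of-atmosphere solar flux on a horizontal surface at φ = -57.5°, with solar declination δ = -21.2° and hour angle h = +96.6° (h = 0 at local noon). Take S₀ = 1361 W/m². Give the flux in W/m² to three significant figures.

cos θ_z = sin φ sin δ + cos φ cos δ cos h = 0.304991 + -0.057576 = 0.247415.
Flux = S₀ · cos θ_z = 1361 × 0.247415 = 336.7 W/m².

337 W/m²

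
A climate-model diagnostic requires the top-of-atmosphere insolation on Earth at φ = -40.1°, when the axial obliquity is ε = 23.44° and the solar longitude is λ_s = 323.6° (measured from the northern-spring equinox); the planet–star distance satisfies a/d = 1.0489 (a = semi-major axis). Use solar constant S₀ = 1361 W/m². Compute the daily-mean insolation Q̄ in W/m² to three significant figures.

Solar declination: sin δ = sin ε · sin λ_s = sin 23.44° × sin 323.6° = -0.23606, so δ = -13.654°.
cos H₀ = −tan(-40.1°) tan(-13.654°) = -0.2046, H₀ = 1.7768 rad.
Bracket: H₀ sin φ sin δ + cos φ cos δ sin H₀ = 1.7768×-0.64412×-0.23606 + 0.76492×0.97174×0.97885 = 0.270164 + 0.727582 = 0.997746.
Inverse-square distance factor (a/d)² = 1.0489² = 1.100191.
Q̄ = (S₀/π) × 1.100191 × [bracket] = (1361/π) × 1.100191 × 0.997746 = 475.6 W/m².

Q̄ ≈ 476 W/m²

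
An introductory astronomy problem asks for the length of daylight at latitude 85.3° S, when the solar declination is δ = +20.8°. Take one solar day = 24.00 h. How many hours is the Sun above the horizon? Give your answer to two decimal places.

cos H₀ = −tan φ · tan δ = 4.6204 ≥ 1, so the Sun never rises (polar night) and H₀ = 0.
Daylight = 2H₀/(2π) × 24.00 h = (0.0000/π) × 24.00 = 0.00 h.

0.00 h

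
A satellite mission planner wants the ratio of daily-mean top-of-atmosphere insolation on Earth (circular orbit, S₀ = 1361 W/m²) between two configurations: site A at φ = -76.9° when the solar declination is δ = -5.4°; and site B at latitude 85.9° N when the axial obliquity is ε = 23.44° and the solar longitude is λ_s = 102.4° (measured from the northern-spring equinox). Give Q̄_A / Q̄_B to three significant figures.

Q̄_A / Q̄_B ≈ 0.319

— Configuration A (φ=-76.9°):
cos H₀ = −tan(-76.9°) tan(-5.400°) = -0.4062, H₀ = 1.9891 rad.
Bracket: H₀ sin φ sin δ + cos φ cos δ sin H₀ = 1.9891×-0.97398×-0.09411 + 0.22665×0.99556×0.91378 = 0.182323 + 0.206189 = 0.388512.
Q̄ = (S₀/π) × [bracket] = (1361/π) × 0.388512 = 168.31 W/m².
— Configuration B (φ=+85.9°):
Solar declination: sin δ = sin ε · sin λ_s = sin 23.44° × sin 102.4° = 0.38851, so δ = +22.862°.
cos H₀ = −tan(+85.9°) tan(+22.862°) = -5.8820 ≤ −1 ⇒ polar day, H₀ = π.
Bracket: H₀ sin φ sin δ + cos φ cos δ sin H₀ = 3.1416×0.99744×0.38851 + 0.07150×0.92144×0.00000 = 1.217418 + 0.000000 = 1.217418.
Q̄ = (S₀/π) × [bracket] = (1361/π) × 1.217418 = 527.41 W/m².
Ratio Q̄_A / Q̄_B = 168.31 / 527.41 = 0.3191.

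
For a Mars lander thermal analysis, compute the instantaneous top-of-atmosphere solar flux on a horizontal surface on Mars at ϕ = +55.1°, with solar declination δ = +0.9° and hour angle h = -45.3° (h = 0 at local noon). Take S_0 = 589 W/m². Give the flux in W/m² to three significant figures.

245 W/m²

cos θ_z = sin ϕ sin δ + cos ϕ cos δ cos h = 0.012882 + 0.402395 = 0.415277.
Flux = S_0 · cos θ_z = 589 × 0.415277 = 244.6 W/m².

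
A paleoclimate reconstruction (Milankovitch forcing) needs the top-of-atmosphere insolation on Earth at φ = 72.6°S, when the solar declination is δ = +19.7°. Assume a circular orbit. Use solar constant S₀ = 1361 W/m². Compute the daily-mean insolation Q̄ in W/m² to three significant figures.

Q̄ ≈ 0.00 W/m²

cos H₀ = −tan(-72.6°) tan(+19.700°) = 1.1425 ≥ 1 ⇒ polar night, H₀ = 0 and Q̄ = 0.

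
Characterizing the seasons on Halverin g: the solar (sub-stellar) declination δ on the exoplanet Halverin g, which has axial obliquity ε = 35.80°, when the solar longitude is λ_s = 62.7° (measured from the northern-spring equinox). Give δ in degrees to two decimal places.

δ = +31.32°

sin δ = sin ε · sin λ_s = sin 35.80° × sin 62.7° = 0.519803.
δ = arcsin(0.519803) = +31.32°.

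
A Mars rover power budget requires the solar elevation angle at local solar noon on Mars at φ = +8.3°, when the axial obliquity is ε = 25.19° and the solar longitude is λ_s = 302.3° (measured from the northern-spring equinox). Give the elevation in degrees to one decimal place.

Solar declination: sin δ = sin ε · sin λ_s = sin 25.19° × sin 302.3° = -0.35976, so δ = -21.086°.
At local noon the hour angle is zero, so the zenith angle equals |φ − δ| = |+8.3° − (-21.086°)| = 29.386°.
Elevation = 90° − 29.386° = 60.6°.

60.6°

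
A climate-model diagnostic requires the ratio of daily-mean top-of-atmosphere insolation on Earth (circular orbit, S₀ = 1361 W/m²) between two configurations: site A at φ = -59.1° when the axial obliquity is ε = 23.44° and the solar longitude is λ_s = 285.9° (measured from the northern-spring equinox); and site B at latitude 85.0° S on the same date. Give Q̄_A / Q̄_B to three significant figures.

— Configuration A (φ=-59.1°):
Solar declination: sin δ = sin ε · sin λ_s = sin 23.44° × sin 285.9° = -0.38257, so δ = -22.493°.
cos H₀ = −tan(-59.1°) tan(-22.493°) = -0.6919, H₀ = 2.3349 rad.
Bracket: H₀ sin φ sin δ + cos φ cos δ sin H₀ = 2.3349×-0.85806×-0.38257 + 0.51354×0.92393×0.72203 = 0.766473 + 0.342585 = 1.109058.
Q̄ = (S₀/π) × [bracket] = (1361/π) × 1.109058 = 480.47 W/m².
— Configuration B (φ=-85.0°):
cos H₀ = −tan(-85.0°) tan(-22.493°) = -4.7328 ≤ −1 ⇒ polar day, H₀ = π.
Bracket: H₀ sin φ sin δ + cos φ cos δ sin H₀ = 3.1416×-0.99619×-0.38257 + 0.08716×0.92393×0.00000 = 1.197303 + 0.000000 = 1.197303.
Q̄ = (S₀/π) × [bracket] = (1361/π) × 1.197303 = 518.70 W/m².
Ratio Q̄_A / Q̄_B = 480.47 / 518.70 = 0.9263.

Q̄_A / Q̄_B ≈ 0.926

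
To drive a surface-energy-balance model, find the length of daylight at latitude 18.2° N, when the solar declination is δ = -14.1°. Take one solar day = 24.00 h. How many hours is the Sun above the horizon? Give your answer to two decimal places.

cos h₀ = −tan ϕ · tan δ = −tan(+18.2°) × tan(-14.100°) = 0.0826, so h₀ = 1.4881 rad = 85.26°.
Daylight = 2h₀/(2π) × 24.00 h = (1.4881/π) × 24.00 = 11.37 h.

11.37 h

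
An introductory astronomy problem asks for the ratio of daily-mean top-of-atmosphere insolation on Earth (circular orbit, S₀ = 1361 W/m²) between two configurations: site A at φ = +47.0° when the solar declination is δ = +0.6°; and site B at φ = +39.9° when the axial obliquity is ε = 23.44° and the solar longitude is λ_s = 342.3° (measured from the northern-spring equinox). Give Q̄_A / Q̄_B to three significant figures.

— Configuration A (φ=+47.0°):
cos H₀ = −tan(+47.0°) tan(+0.600°) = -0.0112, H₀ = 1.5820 rad.
Bracket: H₀ sin φ sin δ + cos φ cos δ sin H₀ = 1.5820×0.73135×0.01047 + 0.68200×0.99995×0.99994 = 0.012114 + 0.681925 = 0.694039.
Q̄ = (S₀/π) × [bracket] = (1361/π) × 0.694039 = 300.67 W/m².
— Configuration B (φ=+39.9°):
Solar declination: sin δ = sin ε · sin λ_s = sin 23.44° × sin 342.3° = -0.12094, so δ = -6.946°.
cos H₀ = −tan(+39.9°) tan(-6.946°) = 0.1019, H₀ = 1.4687 rad.
Bracket: H₀ sin φ sin δ + cos φ cos δ sin H₀ = 1.4687×0.64145×-0.12094 + 0.76717×0.99266×0.99480 = -0.113937 + 0.757579 = 0.643642.
Q̄ = (S₀/π) × [bracket] = (1361/π) × 0.643642 = 278.84 W/m².
Ratio Q̄_A / Q̄_B = 300.67 / 278.84 = 1.078.

Q̄_A / Q̄_B ≈ 1.08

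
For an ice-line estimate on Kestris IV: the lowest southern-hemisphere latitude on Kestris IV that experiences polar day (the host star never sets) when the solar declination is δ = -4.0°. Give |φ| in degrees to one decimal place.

|φ| = 86.0°

Polar day requires cos H₀ = −tan φ tan δ ≤ −1, i.e. tan φ tan δ ≥ 1.
The boundary is |tan φ| · |tan δ| = 1, so |φ| = 90° − |δ| = 90° − 4.0° = 86.0° in the southern hemisphere.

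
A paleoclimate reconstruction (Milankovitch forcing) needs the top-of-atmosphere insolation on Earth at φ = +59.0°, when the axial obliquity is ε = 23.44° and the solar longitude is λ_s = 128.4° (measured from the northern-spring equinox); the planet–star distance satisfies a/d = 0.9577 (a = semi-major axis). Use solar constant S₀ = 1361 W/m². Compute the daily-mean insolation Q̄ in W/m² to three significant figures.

Solar declination: sin δ = sin ε · sin λ_s = sin 23.44° × sin 128.4° = 0.31174, so δ = +18.164°.
cos H₀ = −tan(+59.0°) tan(+18.164°) = -0.5460, H₀ = 2.1484 rad.
Bracket: H₀ sin φ sin δ + cos φ cos δ sin H₀ = 2.1484×0.85717×0.31174 + 0.51504×0.95017×0.83776 = 0.574083 + 0.409979 = 0.984062.
Inverse-square distance factor (a/d)² = 0.9577² = 0.917189.
Q̄ = (S₀/π) × 0.917189 × [bracket] = (1361/π) × 0.917189 × 0.984062 = 391.0 W/m².

Q̄ ≈ 391 W/m²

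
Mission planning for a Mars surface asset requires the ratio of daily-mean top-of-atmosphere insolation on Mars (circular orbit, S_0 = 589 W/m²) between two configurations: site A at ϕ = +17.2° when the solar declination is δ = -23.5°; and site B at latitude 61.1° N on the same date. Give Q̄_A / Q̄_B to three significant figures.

Q̄_A / Q̄_B ≈ 16.9

— Configuration A (ϕ=+17.2°):
cos h₀ = −tan(+17.2°) tan(-23.500°) = 0.1346, h₀ = 1.4358 rad.
Bracket: h₀ sin ϕ sin δ + cos ϕ cos δ sin h₀ = 1.4358×0.29571×-0.39875 + 0.95528×0.91706×0.99090 = -0.169301 + 0.868077 = 0.698776.
Q̄ = (S_0/π) × [bracket] = (589/π) × 0.698776 = 131.01 W/m².
— Configuration B (ϕ=+61.1°):
cos h₀ = −tan(+61.1°) tan(-23.500°) = 0.7877, h₀ = 0.6638 rad.
Bracket: h₀ sin ϕ sin δ + cos ϕ cos δ sin h₀ = 0.6638×0.87546×-0.39875 + 0.48328×0.91706×0.61611 = -0.231726 + 0.273058 = 0.041332.
Q̄ = (S_0/π) × [bracket] = (589/π) × 0.041332 = 7.7491 W/m².
Ratio Q̄_A / Q̄_B = 131.01 / 7.7491 = 16.91.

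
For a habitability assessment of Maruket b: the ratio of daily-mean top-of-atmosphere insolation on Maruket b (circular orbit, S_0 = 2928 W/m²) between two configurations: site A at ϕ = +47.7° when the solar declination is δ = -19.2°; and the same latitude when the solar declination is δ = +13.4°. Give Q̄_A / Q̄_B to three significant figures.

Q̄_A / Q̄_B ≈ 0.318

— Configuration A (ϕ=+47.7°):
cos h₀ = −tan(+47.7°) tan(-19.200°) = 0.3827, h₀ = 1.1781 rad.
Bracket: h₀ sin ϕ sin δ + cos ϕ cos δ sin h₀ = 1.1781×0.73963×-0.32887 + 0.67301×0.94438×0.92387 = -0.286564 + 0.587191 = 0.300627.
Q̄ = (S_0/π) × [bracket] = (2928/π) × 0.300627 = 280.19 W/m².
— Configuration B (ϕ=+47.7°):
cos h₀ = −tan(+47.7°) tan(+13.400°) = -0.2618, h₀ = 1.8357 rad.
Bracket: h₀ sin ϕ sin δ + cos ϕ cos δ sin h₀ = 1.8357×0.73963×0.23175 + 0.67301×0.97278×0.96512 = 0.314656 + 0.631855 = 0.946511.
Q̄ = (S_0/π) × [bracket] = (2928/π) × 0.946511 = 882.16 W/m².
Ratio Q̄_A / Q̄_B = 280.19 / 882.16 = 0.3176.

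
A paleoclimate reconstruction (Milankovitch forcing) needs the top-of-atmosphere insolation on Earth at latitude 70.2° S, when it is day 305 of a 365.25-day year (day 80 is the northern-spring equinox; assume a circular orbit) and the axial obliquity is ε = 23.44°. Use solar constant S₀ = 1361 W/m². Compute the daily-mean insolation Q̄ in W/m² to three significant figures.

Solar longitude: λ_s = 360° × (305 − 80)/365.25 = 221.766°.
sin δ = sin 23.44° × sin 221.766° = -0.26496, so δ = -15.365°.
cos H₀ = −tan(-70.2°) tan(-15.365°) = -0.7632, H₀ = 2.4391 rad.
Bracket: H₀ sin φ sin δ + cos φ cos δ sin H₀ = 2.4391×-0.94088×-0.26496 + 0.33874×0.96426×0.64611 = 0.608057 + 0.211041 = 0.819098.
Q̄ = (S₀/π) × [bracket] = (1361/π) × 0.819098 = 354.8 W/m².

Q̄ ≈ 355 W/m²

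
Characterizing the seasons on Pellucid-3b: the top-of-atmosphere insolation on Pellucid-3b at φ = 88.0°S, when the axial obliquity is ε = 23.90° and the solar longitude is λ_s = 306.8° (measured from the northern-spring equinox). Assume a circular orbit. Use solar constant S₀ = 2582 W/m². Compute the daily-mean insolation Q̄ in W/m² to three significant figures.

Solar declination: sin δ = sin ε · sin λ_s = sin 23.90° × sin 306.8° = -0.32441, so δ = -18.930°.
cos H₀ = −tan(-88.0°) tan(-18.930°) = -9.8210 ≤ −1 ⇒ polar day, H₀ = π.
Bracket: H₀ sin φ sin δ + cos φ cos δ sin H₀ = 3.1416×-0.99939×-0.32441 + 0.03490×0.94592×0.00000 = 1.018545 + 0.000000 = 1.018545.
Q̄ = (S₀/π) × [bracket] = (2582/π) × 1.018545 = 837.1 W/m².

Q̄ ≈ 837 W/m²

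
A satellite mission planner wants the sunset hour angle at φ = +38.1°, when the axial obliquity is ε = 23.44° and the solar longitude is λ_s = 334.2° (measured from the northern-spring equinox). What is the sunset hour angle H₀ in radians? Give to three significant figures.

H₀ = 1.43 rad

Solar declination: sin δ = sin ε · sin λ_s = sin 23.44° × sin 334.2° = -0.17313, so δ = -9.970°.
cos H₀ = −tan φ · tan δ = −tan(+38.1°) × tan(-9.970°) = 0.1378, so H₀ = 1.4325 rad = 82.08°.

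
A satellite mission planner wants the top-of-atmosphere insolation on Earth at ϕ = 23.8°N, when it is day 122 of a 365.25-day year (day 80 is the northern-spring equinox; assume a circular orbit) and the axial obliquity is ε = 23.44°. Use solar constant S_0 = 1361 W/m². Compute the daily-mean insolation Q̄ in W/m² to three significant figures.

Solar longitude: L_s = 360° × (122 − 80)/365.25 = 41.396°.
sin δ = sin 23.44° × sin 41.396° = 0.26304, so δ = +15.251°.
cos h₀ = −tan(+23.8°) tan(+15.251°) = -0.1203, h₀ = 1.6913 rad.
Bracket: h₀ sin ϕ sin δ + cos ϕ cos δ sin h₀ = 1.6913×0.40355×0.26304 + 0.91496×0.96478×0.99274 = 0.179531 + 0.876326 = 1.055857.
Q̄ = (S_0/π) × [bracket] = (1361/π) × 1.055857 = 457.4 W/m².

Q̄ ≈ 457 W/m²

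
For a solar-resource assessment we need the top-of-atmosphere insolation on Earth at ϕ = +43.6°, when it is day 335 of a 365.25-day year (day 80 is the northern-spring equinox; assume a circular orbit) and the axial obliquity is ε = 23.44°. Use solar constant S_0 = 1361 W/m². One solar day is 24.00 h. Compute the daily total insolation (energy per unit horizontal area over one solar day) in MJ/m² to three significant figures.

11.7 MJ/m²

Solar longitude: L_s = 360° × (335 − 80)/365.25 = 251.335°.
sin δ = sin 23.44° × sin 251.335° = -0.37687, so δ = -22.140°.
cos h₀ = −tan(+43.6°) tan(-22.140°) = 0.3875, h₀ = 1.1729 rad.
Bracket: h₀ sin ϕ sin δ + cos ϕ cos δ sin h₀ = 1.1729×0.68962×-0.37687 + 0.72417×0.92627×0.92189 = -0.304833 + 0.618383 = 0.313550.
Q̄ = (S_0/π) × [bracket] = (1361/π) × 0.313550 = 135.84 W/m².
Daily total = Q̄ × 24.00 h × 3600 s/h = 135.84 × 24.00 × 3600 / 10⁶ = 11.74 MJ/m².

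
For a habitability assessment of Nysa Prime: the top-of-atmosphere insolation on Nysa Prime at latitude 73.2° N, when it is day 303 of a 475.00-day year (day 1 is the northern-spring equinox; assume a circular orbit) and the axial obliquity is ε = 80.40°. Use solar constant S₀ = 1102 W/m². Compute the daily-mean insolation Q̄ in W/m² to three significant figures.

Q̄ ≈ 0.00 W/m²

Solar longitude: λ_s = 360° × (303 − 1)/475.00 = 228.884°.
sin δ = sin 80.40° × sin 228.884° = -0.74283, so δ = -47.973°.
cos H₀ = −tan(+73.2°) tan(-47.973°) = 3.6751 ≥ 1 ⇒ polar night, H₀ = 0 and Q̄ = 0.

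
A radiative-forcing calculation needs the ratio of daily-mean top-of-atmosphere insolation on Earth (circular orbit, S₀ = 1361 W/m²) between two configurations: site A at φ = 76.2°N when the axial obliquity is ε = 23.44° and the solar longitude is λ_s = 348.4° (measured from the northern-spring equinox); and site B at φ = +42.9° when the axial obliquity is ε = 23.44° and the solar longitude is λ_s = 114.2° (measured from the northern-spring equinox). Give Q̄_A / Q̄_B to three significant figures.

— Configuration A (φ=+76.2°):
Solar declination: sin δ = sin ε · sin λ_s = sin 23.44° × sin 348.4° = -0.07999, so δ = -4.588°.
cos H₀ = −tan(+76.2°) tan(-4.588°) = 0.3267, H₀ = 1.2380 rad.
Bracket: H₀ sin φ sin δ + cos φ cos δ sin H₀ = 1.2380×0.97113×-0.07999 + 0.23853×0.99680×0.94513 = -0.096169 + 0.224720 = 0.128551.
Q̄ = (S₀/π) × [bracket] = (1361/π) × 0.128551 = 55.691 W/m².
— Configuration B (φ=+42.9°):
Solar declination: sin δ = sin ε · sin λ_s = sin 23.44° × sin 114.2° = 0.36283, so δ = +21.274°.
cos H₀ = −tan(+42.9°) tan(+21.274°) = -0.3618, H₀ = 1.9410 rad.
Bracket: H₀ sin φ sin δ + cos φ cos δ sin H₀ = 1.9410×0.68072×0.36283 + 0.73254×0.93185×0.93225 = 0.479399 + 0.636370 = 1.115769.
Q̄ = (S₀/π) × [bracket] = (1361/π) × 1.115769 = 483.37 W/m².
Ratio Q̄_A / Q̄_B = 55.691 / 483.37 = 0.1152.

Q̄_A / Q̄_B ≈ 0.115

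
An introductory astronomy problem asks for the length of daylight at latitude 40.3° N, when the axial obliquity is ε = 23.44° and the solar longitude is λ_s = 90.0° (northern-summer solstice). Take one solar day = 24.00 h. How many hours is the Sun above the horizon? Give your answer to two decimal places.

Solar declination: sin δ = sin ε · sin λ_s = sin 23.44° × sin 90.0° = 0.39779, so δ = +23.440°.
cos H₀ = −tan φ · tan δ = −tan(+40.3°) × tan(+23.440°) = -0.3677, so H₀ = 1.9473 rad = 111.57°.
Daylight = 2H₀/(2π) × 24.00 h = (1.9473/π) × 24.00 = 14.88 h.

14.88 h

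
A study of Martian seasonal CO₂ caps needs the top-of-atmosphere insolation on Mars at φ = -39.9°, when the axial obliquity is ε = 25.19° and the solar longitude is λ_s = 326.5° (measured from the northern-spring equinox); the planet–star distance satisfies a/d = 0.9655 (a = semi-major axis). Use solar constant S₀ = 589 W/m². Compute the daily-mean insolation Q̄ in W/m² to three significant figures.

Solar declination: sin δ = sin ε · sin λ_s = sin 25.19° × sin 326.5° = -0.23492, so δ = -13.587°.
cos H₀ = −tan(-39.9°) tan(-13.587°) = -0.2021, H₀ = 1.7743 rad.
Bracket: H₀ sin φ sin δ + cos φ cos δ sin H₀ = 1.7743×-0.64145×-0.23492 + 0.76717×0.97202×0.97937 = 0.267368 + 0.730321 = 0.997689.
Inverse-square distance factor (a/d)² = 0.9655² = 0.932190.
Q̄ = (S₀/π) × 0.932190 × [bracket] = (589/π) × 0.932190 × 0.997689 = 174.4 W/m².

Q̄ ≈ 174 W/m²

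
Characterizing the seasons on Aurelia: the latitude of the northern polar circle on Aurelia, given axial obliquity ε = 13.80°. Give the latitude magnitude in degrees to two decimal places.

The polar circle is the lowest latitude that experiences at least one full rotation of continuous daylight at the northern-summer solstice; it lies at |φ| = 90° − ε = 90° − 13.80° = 76.20°.

76.20°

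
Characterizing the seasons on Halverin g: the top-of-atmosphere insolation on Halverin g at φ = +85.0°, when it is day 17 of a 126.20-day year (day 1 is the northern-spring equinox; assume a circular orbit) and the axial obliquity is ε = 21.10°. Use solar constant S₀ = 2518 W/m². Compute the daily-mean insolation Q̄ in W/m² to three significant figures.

Q̄ ≈ 646 W/m²

Solar longitude: λ_s = 360° × (17 − 1)/126.20 = 45.642°.
sin δ = sin 21.10° × sin 45.642° = 0.25739, so δ = +14.915°.
cos H₀ = −tan(+85.0°) tan(+14.915°) = -3.0446 ≤ −1 ⇒ polar day, H₀ = π.
Bracket: H₀ sin φ sin δ + cos φ cos δ sin H₀ = 3.1416×0.99619×0.25739 + 0.08716×0.96631×0.00000 = 0.805536 + 0.000000 = 0.805536.
Q̄ = (S₀/π) × [bracket] = (2518/π) × 0.805536 = 645.6 W/m².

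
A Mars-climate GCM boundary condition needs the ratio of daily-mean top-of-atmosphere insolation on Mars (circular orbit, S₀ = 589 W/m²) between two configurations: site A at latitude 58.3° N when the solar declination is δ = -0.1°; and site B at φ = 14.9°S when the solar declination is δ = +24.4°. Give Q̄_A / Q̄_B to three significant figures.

Q̄_A / Q̄_B ≈ 0.727

— Configuration A (φ=+58.3°):
cos H₀ = −tan(+58.3°) tan(-0.100°) = 0.0028, H₀ = 1.5680 rad.
Bracket: H₀ sin φ sin δ + cos φ cos δ sin H₀ = 1.5680×0.85081×-0.00175 + 0.52547×1.00000×1.00000 = -0.002335 + 0.525470 = 0.523135.
Q̄ = (S₀/π) × [bracket] = (589/π) × 0.523135 = 98.080 W/m².
— Configuration B (φ=-14.9°):
cos H₀ = −tan(-14.9°) tan(+24.400°) = 0.1207, H₀ = 1.4498 rad.
Bracket: H₀ sin φ sin δ + cos φ cos δ sin H₀ = 1.4498×-0.25713×0.41310 + 0.96638×0.91068×0.99269 = -0.153998 + 0.873630 = 0.719632.
Q̄ = (S₀/π) × [bracket] = (589/π) × 0.719632 = 134.92 W/m².
Ratio Q̄_A / Q̄_B = 98.080 / 134.92 = 0.7269.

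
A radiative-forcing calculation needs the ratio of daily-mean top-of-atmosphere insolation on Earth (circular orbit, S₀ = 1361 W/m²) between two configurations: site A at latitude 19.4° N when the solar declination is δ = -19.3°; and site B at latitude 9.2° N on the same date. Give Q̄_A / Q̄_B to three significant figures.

— Configuration A (φ=+19.4°):
cos H₀ = −tan(+19.4°) tan(-19.300°) = 0.1233, H₀ = 1.4472 rad.
Bracket: H₀ sin φ sin δ + cos φ cos δ sin H₀ = 1.4472×0.33216×-0.33051 + 0.94322×0.94380×0.99237 = -0.158877 + 0.883419 = 0.724542.
Q̄ = (S₀/π) × [bracket] = (1361/π) × 0.724542 = 313.89 W/m².
— Configuration B (φ=+9.2°):
cos H₀ = −tan(+9.2°) tan(-19.300°) = 0.0567, H₀ = 1.5140 rad.
Bracket: H₀ sin φ sin δ + cos φ cos δ sin H₀ = 1.5140×0.15988×-0.33051 + 0.98714×0.94380×0.99839 = -0.080003 + 0.930163 = 0.850160.
Q̄ = (S₀/π) × [bracket] = (1361/π) × 0.850160 = 368.31 W/m².
Ratio Q̄_A / Q̄_B = 313.89 / 368.31 = 0.8522.

Q̄_A / Q̄_B ≈ 0.852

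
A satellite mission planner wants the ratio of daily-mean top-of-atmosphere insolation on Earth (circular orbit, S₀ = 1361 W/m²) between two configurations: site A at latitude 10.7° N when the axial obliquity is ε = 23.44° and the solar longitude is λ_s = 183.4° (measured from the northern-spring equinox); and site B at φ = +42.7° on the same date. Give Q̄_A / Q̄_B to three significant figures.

— Configuration A (φ=+10.7°):
Solar declination: sin δ = sin ε · sin λ_s = sin 23.44° × sin 183.4° = -0.02359, so δ = -1.352°.
cos H₀ = −tan(+10.7°) tan(-1.352°) = 0.0045, H₀ = 1.5663 rad.
Bracket: H₀ sin φ sin δ + cos φ cos δ sin H₀ = 1.5663×0.18567×-0.02359 + 0.98261×0.99972×0.99999 = -0.006860 + 0.982325 = 0.975465.
Q̄ = (S₀/π) × [bracket] = (1361/π) × 0.975465 = 422.59 W/m².
— Configuration B (φ=+42.7°):
cos H₀ = −tan(+42.7°) tan(-1.352°) = 0.0218, H₀ = 1.5490 rad.
Bracket: H₀ sin φ sin δ + cos φ cos δ sin H₀ = 1.5490×0.67816×-0.02359 + 0.73491×0.99972×0.99976 = -0.024781 + 0.734528 = 0.709747.
Q̄ = (S₀/π) × [bracket] = (1361/π) × 0.709747 = 307.48 W/m².
Ratio Q̄_A / Q̄_B = 422.59 / 307.48 = 1.374.

Q̄_A / Q̄_B ≈ 1.37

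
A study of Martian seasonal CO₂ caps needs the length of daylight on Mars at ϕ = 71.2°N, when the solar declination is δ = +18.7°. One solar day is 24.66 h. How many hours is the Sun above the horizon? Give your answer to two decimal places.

cos h₀ = −tan ϕ · tan δ = −tan(+71.2°) × tan(+18.700°) = -0.9943, so h₀ = 3.0346 rad = 173.87°.
Daylight = 2h₀/(2π) × 24.66 h = (3.0346/π) × 24.66 = 23.82 h.

23.82 h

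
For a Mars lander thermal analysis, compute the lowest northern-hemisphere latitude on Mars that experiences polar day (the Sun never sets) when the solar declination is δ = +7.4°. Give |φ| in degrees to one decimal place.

|φ| = 82.6°

Polar day requires cos H₀ = −tan φ tan δ ≤ −1, i.e. tan φ tan δ ≥ 1.
The boundary is |tan φ| · |tan δ| = 1, so |φ| = 90° − |δ| = 90° − 7.4° = 82.6° in the northern hemisphere.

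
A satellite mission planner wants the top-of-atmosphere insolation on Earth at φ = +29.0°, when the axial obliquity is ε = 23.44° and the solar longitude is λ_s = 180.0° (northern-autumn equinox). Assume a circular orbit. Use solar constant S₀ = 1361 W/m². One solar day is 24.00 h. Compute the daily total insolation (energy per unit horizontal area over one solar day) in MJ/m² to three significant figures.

32.7 MJ/m²

Solar declination: sin δ = sin ε · sin λ_s = sin 23.44° × sin 180.0° = 0.00000, so δ = +0.000°.
cos H₀ = −tan(+29.0°) tan(+0.000°) = -0.0000, H₀ = 1.5708 rad.
Bracket: H₀ sin φ sin δ + cos φ cos δ sin H₀ = 1.5708×0.48481×0.00000 + 0.87462×1.00000×1.00000 = 0.000000 + 0.874620 = 0.874620.
Q̄ = (S₀/π) × [bracket] = (1361/π) × 0.874620 = 378.90 W/m².
Daily total = Q̄ × 24.00 h × 3600 s/h = 378.90 × 24.00 × 3600 / 10⁶ = 32.74 MJ/m².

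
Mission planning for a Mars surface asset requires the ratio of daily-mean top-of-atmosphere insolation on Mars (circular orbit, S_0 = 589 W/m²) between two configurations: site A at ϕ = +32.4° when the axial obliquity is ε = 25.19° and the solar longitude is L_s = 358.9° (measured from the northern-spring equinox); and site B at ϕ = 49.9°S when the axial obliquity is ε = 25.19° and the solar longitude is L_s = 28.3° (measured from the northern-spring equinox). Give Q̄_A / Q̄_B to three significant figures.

— Configuration A (ϕ=+32.4°):
Solar declination: sin δ = sin ε · sin L_s = sin 25.19° × sin 358.9° = -0.00817, so δ = -0.468°.
cos h₀ = −tan(+32.4°) tan(-0.468°) = 0.0052, h₀ = 1.5656 rad.
Bracket: h₀ sin ϕ sin δ + cos ϕ cos δ sin h₀ = 1.5656×0.53583×-0.00817 + 0.84433×0.99997×0.99999 = -0.006854 + 0.844296 = 0.837442.
Q̄ = (S_0/π) × [bracket] = (589/π) × 0.837442 = 157.01 W/m².
— Configuration B (ϕ=-49.9°):
Solar declination: sin δ = sin ε · sin L_s = sin 25.19° × sin 28.3° = 0.20178, so δ = +11.641°.
cos h₀ = −tan(-49.9°) tan(+11.641°) = 0.2447, h₀ = 1.3236 rad.
Bracket: h₀ sin ϕ sin δ + cos ϕ cos δ sin h₀ = 1.3236×-0.76492×0.20178 + 0.64412×0.97943×0.96961 = -0.204292 + 0.611698 = 0.407406.
Q̄ = (S_0/π) × [bracket] = (589/π) × 0.407406 = 76.382 W/m².
Ratio Q̄_A / Q̄_B = 157.01 / 76.382 = 2.056.

Q̄_A / Q̄_B ≈ 2.06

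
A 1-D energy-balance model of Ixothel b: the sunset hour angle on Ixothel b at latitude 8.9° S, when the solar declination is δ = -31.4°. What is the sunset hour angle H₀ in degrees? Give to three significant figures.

cos H₀ = −tan φ · tan δ = −tan(-8.9°) × tan(-31.400°) = -0.0956, so H₀ = 1.6665 rad = 95.49°.

H₀ = 95.5°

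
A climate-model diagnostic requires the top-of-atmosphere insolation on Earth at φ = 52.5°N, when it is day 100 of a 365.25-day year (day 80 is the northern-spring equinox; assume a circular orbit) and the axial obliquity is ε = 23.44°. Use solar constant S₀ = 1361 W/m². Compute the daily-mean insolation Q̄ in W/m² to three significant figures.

Q̄ ≈ 338 W/m²

Solar longitude: λ_s = 360° × (100 − 80)/365.25 = 19.713°.
sin δ = sin 23.44° × sin 19.713° = 0.13417, so δ = +7.711°.
cos H₀ = −tan(+52.5°) tan(+7.711°) = -0.1765, H₀ = 1.7482 rad.
Bracket: H₀ sin φ sin δ + cos φ cos δ sin H₀ = 1.7482×0.79335×0.13417 + 0.60876×0.99096×0.98431 = 0.186085 + 0.593792 = 0.779877.
Q̄ = (S₀/π) × [bracket] = (1361/π) × 0.779877 = 337.9 W/m².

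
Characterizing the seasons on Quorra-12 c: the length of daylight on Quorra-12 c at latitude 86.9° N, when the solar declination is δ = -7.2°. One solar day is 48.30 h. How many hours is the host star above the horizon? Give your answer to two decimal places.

cos H₀ = −tan φ · tan δ = 2.3326 ≥ 1, so the host star never rises (polar night) and H₀ = 0.
Daylight = 2H₀/(2π) × 48.30 h = (0.0000/π) × 48.30 = 0.00 h.

0.00 h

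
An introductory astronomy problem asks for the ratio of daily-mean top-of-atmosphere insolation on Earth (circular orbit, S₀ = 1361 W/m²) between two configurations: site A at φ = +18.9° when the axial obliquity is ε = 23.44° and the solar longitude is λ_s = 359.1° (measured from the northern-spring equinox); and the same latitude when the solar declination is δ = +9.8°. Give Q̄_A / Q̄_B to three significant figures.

— Configuration A (φ=+18.9°):
Solar declination: sin δ = sin ε · sin λ_s = sin 23.44° × sin 359.1° = -0.00625, so δ = -0.358°.
cos H₀ = −tan(+18.9°) tan(-0.358°) = 0.0021, H₀ = 1.5687 rad.
Bracket: H₀ sin φ sin δ + cos φ cos δ sin H₀ = 1.5687×0.32392×-0.00625 + 0.94609×0.99998×1.00000 = -0.003176 + 0.946071 = 0.942895.
Q̄ = (S₀/π) × [bracket] = (1361/π) × 0.942895 = 408.48 W/m².
— Configuration B (φ=+18.9°):
cos H₀ = −tan(+18.9°) tan(+9.800°) = -0.0591, H₀ = 1.6300 rad.
Bracket: H₀ sin φ sin δ + cos φ cos δ sin H₀ = 1.6300×0.32392×0.17021 + 0.94609×0.98541×0.99825 = 0.089869 + 0.930655 = 1.020524.
Q̄ = (S₀/π) × [bracket] = (1361/π) × 1.020524 = 442.11 W/m².
Ratio Q̄_A / Q̄_B = 408.48 / 442.11 = 0.9239.

Q̄_A / Q̄_B ≈ 0.924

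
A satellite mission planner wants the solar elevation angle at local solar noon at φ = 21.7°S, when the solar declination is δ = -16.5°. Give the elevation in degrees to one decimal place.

84.8°

At local noon the hour angle is zero, so the zenith angle equals |φ − δ| = |-21.7° − (-16.500°)| = 5.200°.
Elevation = 90° − 5.200° = 84.8°.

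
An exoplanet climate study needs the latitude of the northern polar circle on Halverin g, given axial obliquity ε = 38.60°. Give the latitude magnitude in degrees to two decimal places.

51.40°

The polar circle is the lowest latitude that experiences at least one full rotation of continuous daylight at the northern-summer solstice; it lies at |ϕ| = 90° − ε = 90° − 38.60° = 51.40°.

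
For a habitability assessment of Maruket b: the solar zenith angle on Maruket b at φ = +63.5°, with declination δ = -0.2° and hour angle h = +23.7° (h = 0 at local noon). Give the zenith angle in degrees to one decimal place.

cos θ_z = sin φ sin δ + cos φ cos δ cos h = -0.003124 + 0.408564 = 0.405440.
θ_z = arccos(0.405440) = 66.1°.

θ_z = 66.1°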